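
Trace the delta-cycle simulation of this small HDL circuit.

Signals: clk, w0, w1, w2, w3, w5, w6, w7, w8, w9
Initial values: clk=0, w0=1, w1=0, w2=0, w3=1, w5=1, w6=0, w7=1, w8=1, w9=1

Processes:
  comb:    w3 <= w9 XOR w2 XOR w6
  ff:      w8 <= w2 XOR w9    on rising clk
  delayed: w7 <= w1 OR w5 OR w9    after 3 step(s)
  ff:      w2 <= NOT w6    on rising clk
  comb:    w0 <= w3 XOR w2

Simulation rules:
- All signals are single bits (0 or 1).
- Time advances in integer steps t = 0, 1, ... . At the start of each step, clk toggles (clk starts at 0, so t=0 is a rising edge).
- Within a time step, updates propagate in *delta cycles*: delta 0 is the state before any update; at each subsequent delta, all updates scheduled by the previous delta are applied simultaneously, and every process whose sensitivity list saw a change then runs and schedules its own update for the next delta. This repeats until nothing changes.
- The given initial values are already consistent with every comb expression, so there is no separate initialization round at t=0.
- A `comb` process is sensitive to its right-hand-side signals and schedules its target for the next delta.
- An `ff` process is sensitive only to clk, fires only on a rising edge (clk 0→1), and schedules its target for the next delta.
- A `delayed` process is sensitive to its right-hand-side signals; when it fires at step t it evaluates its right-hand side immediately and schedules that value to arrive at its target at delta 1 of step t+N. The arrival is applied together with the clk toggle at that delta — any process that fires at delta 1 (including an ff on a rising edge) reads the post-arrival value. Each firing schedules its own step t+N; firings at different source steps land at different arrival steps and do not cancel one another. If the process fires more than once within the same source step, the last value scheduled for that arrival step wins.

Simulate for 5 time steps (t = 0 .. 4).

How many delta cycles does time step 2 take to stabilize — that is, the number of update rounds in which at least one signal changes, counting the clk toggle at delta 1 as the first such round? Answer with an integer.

2

t0.Δ0 w7=1 w5=1 w2=0 clk=0 w8=1 w0=1 w3=1 w9=1 w6=0 w1=0
t0.Δ1 w7=1 w5=1 w2=0 clk=1 w8=1 w0=1 w3=1 w9=1 w6=0 w1=0
t0.Δ2 w7=1 w5=1 w2=1 clk=1 w8=1 w0=1 w3=1 w9=1 w6=0 w1=0
t0.Δ3 w7=1 w5=1 w2=1 clk=1 w8=1 w0=0 w3=0 w9=1 w6=0 w1=0
t0.Δ4 w7=1 w5=1 w2=1 clk=1 w8=1 w0=1 w3=0 w9=1 w6=0 w1=0
t1.Δ0 w7=1 w5=1 w2=1 clk=1 w8=1 w0=1 w3=0 w9=1 w6=0 w1=0
t1.Δ1 w7=1 w5=1 w2=1 clk=0 w8=1 w0=1 w3=0 w9=1 w6=0 w1=0
t2.Δ0 w7=1 w5=1 w2=1 clk=0 w8=1 w0=1 w3=0 w9=1 w6=0 w1=0
t2.Δ1 w7=1 w5=1 w2=1 clk=1 w8=1 w0=1 w3=0 w9=1 w6=0 w1=0
t2.Δ2 w7=1 w5=1 w2=1 clk=1 w8=0 w0=1 w3=0 w9=1 w6=0 w1=0
t3.Δ0 w7=1 w5=1 w2=1 clk=1 w8=0 w0=1 w3=0 w9=1 w6=0 w1=0
t3.Δ1 w7=1 w5=1 w2=1 clk=0 w8=0 w0=1 w3=0 w9=1 w6=0 w1=0
t4.Δ0 w7=1 w5=1 w2=1 clk=0 w8=0 w0=1 w3=0 w9=1 w6=0 w1=0
t4.Δ1 w7=1 w5=1 w2=1 clk=1 w8=0 w0=1 w3=0 w9=1 w6=0 w1=0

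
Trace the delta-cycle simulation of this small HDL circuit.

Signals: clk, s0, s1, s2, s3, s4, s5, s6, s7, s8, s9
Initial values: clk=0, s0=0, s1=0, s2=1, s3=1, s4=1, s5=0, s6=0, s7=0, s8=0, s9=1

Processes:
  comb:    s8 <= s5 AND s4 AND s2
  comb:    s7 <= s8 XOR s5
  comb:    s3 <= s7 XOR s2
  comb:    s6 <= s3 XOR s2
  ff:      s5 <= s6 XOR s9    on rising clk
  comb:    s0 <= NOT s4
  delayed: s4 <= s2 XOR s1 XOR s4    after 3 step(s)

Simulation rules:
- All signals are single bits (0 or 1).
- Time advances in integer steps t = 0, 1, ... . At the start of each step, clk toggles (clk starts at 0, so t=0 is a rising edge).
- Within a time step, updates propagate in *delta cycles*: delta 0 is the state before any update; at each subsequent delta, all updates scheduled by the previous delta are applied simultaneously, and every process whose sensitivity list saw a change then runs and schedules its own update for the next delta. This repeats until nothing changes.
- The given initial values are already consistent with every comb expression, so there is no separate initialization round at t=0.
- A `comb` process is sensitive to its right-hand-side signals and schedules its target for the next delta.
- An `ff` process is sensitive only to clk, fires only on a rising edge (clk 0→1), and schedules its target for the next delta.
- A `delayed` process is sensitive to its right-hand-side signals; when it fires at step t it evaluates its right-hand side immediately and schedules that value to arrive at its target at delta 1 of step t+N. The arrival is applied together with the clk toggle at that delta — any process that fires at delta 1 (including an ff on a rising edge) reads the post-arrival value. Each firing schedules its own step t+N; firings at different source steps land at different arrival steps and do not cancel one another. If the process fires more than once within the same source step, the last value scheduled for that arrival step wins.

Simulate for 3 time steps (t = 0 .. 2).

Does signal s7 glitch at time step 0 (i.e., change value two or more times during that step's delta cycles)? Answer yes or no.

[bits: clk,s1,s8,s5,s7,s6,s0,s4,s2,s3,s9]
t=0: Δ0=00000001111 Δ1=10000001111 Δ2=10010001111 Δ3=10111001111 Δ4=10110001101 Δ5=10110101111 Δ6=10110001111 | 6Δ
t=1: Δ0=10110001111 Δ1=00110001111 | 1Δ
t=2: Δ0=00110001111 Δ1=10110001111 | 1Δ

yes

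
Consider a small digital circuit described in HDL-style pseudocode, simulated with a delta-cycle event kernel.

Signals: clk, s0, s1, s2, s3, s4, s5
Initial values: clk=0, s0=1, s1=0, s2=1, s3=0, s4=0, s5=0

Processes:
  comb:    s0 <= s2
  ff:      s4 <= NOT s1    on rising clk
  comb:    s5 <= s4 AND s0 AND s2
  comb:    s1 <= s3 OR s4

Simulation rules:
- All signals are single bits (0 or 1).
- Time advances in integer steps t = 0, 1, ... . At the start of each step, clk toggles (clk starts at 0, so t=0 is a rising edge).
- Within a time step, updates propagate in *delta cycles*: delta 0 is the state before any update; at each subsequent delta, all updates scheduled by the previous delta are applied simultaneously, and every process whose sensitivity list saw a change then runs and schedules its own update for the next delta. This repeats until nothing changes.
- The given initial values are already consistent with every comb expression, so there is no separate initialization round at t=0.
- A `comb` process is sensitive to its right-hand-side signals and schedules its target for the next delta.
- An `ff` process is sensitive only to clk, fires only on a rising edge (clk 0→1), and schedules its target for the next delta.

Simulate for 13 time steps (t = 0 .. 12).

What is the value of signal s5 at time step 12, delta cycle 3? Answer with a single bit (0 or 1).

t0.Δ0 s5=0 s2=1 s1=0 s3=0 clk=0 s4=0 s0=1
t0.Δ1 s5=0 s2=1 s1=0 s3=0 clk=1 s4=0 s0=1
t0.Δ2 s5=0 s2=1 s1=0 s3=0 clk=1 s4=1 s0=1
t0.Δ3 s5=1 s2=1 s1=1 s3=0 clk=1 s4=1 s0=1
t1.Δ0 s5=1 s2=1 s1=1 s3=0 clk=1 s4=1 s0=1
t1.Δ1 s5=1 s2=1 s1=1 s3=0 clk=0 s4=1 s0=1
t2.Δ0 s5=1 s2=1 s1=1 s3=0 clk=0 s4=1 s0=1
t2.Δ1 s5=1 s2=1 s1=1 s3=0 clk=1 s4=1 s0=1
t2.Δ2 s5=1 s2=1 s1=1 s3=0 clk=1 s4=0 s0=1
t2.Δ3 s5=0 s2=1 s1=0 s3=0 clk=1 s4=0 s0=1
t3.Δ0 s5=0 s2=1 s1=0 s3=0 clk=1 s4=0 s0=1
t3.Δ1 s5=0 s2=1 s1=0 s3=0 clk=0 s4=0 s0=1
t4.Δ0 s5=0 s2=1 s1=0 s3=0 clk=0 s4=0 s0=1
t4.Δ1 s5=0 s2=1 s1=0 s3=0 clk=1 s4=0 s0=1
t4.Δ2 s5=0 s2=1 s1=0 s3=0 clk=1 s4=1 s0=1
t4.Δ3 s5=1 s2=1 s1=1 s3=0 clk=1 s4=1 s0=1
t5.Δ0 s5=1 s2=1 s1=1 s3=0 clk=1 s4=1 s0=1
t5.Δ1 s5=1 s2=1 s1=1 s3=0 clk=0 s4=1 s0=1
t6.Δ0 s5=1 s2=1 s1=1 s3=0 clk=0 s4=1 s0=1
t6.Δ1 s5=1 s2=1 s1=1 s3=0 clk=1 s4=1 s0=1
t6.Δ2 s5=1 s2=1 s1=1 s3=0 clk=1 s4=0 s0=1
t6.Δ3 s5=0 s2=1 s1=0 s3=0 clk=1 s4=0 s0=1
t7.Δ0 s5=0 s2=1 s1=0 s3=0 clk=1 s4=0 s0=1
t7.Δ1 s5=0 s2=1 s1=0 s3=0 clk=0 s4=0 s0=1
t8.Δ0 s5=0 s2=1 s1=0 s3=0 clk=0 s4=0 s0=1
t8.Δ1 s5=0 s2=1 s1=0 s3=0 clk=1 s4=0 s0=1
t8.Δ2 s5=0 s2=1 s1=0 s3=0 clk=1 s4=1 s0=1
t8.Δ3 s5=1 s2=1 s1=1 s3=0 clk=1 s4=1 s0=1
t9.Δ0 s5=1 s2=1 s1=1 s3=0 clk=1 s4=1 s0=1
t9.Δ1 s5=1 s2=1 s1=1 s3=0 clk=0 s4=1 s0=1
t10.Δ0 s5=1 s2=1 s1=1 s3=0 clk=0 s4=1 s0=1
t10.Δ1 s5=1 s2=1 s1=1 s3=0 clk=1 s4=1 s0=1
t10.Δ2 s5=1 s2=1 s1=1 s3=0 clk=1 s4=0 s0=1
t10.Δ3 s5=0 s2=1 s1=0 s3=0 clk=1 s4=0 s0=1
t11.Δ0 s5=0 s2=1 s1=0 s3=0 clk=1 s4=0 s0=1
t11.Δ1 s5=0 s2=1 s1=0 s3=0 clk=0 s4=0 s0=1
t12.Δ0 s5=0 s2=1 s1=0 s3=0 clk=0 s4=0 s0=1
t12.Δ1 s5=0 s2=1 s1=0 s3=0 clk=1 s4=0 s0=1
t12.Δ2 s5=0 s2=1 s1=0 s3=0 clk=1 s4=1 s0=1
t12.Δ3 s5=1 s2=1 s1=1 s3=0 clk=1 s4=1 s0=1

1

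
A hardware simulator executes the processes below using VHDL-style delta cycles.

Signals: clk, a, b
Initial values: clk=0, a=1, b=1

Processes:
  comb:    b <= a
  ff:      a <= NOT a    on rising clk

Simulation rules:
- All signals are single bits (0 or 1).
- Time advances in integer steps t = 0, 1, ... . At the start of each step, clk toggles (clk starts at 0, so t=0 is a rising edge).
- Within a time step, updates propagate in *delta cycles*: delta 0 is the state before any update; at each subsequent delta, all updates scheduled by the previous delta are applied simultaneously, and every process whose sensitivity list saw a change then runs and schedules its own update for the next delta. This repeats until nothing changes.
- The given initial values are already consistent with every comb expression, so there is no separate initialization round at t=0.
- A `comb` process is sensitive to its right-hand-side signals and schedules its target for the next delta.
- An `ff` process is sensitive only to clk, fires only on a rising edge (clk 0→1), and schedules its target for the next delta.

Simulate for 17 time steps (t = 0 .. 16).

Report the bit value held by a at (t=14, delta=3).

t=0 Δ0: clk=0 a=1 b=1
  Δ1: clk:0→1
  Δ2: a:1→0
  Δ3: b:1→0
  (3Δ to stable)
t=1 Δ0: clk=1 a=0 b=0
  Δ1: clk:1→0
  (1Δ to stable)
t=2 Δ0: clk=0 a=0 b=0
  Δ1: clk:0→1
  Δ2: a:0→1
  Δ3: b:0→1
  (3Δ to stable)
t=3 Δ0: clk=1 a=1 b=1
  Δ1: clk:1→0
  (1Δ to stable)
t=4 Δ0: clk=0 a=1 b=1
  Δ1: clk:0→1
  Δ2: a:1→0
  Δ3: b:1→0
  (3Δ to stable)
t=5 Δ0: clk=1 a=0 b=0
  Δ1: clk:1→0
  (1Δ to stable)
t=6 Δ0: clk=0 a=0 b=0
  Δ1: clk:0→1
  Δ2: a:0→1
  Δ3: b:0→1
  (3Δ to stable)
t=7 Δ0: clk=1 a=1 b=1
  Δ1: clk:1→0
  (1Δ to stable)
t=8 Δ0: clk=0 a=1 b=1
  Δ1: clk:0→1
  Δ2: a:1→0
  Δ3: b:1→0
  (3Δ to stable)
t=9 Δ0: clk=1 a=0 b=0
  Δ1: clk:1→0
  (1Δ to stable)
t=10 Δ0: clk=0 a=0 b=0
  Δ1: clk:0→1
  Δ2: a:0→1
  Δ3: b:0→1
  (3Δ to stable)
t=11 Δ0: clk=1 a=1 b=1
  Δ1: clk:1→0
  (1Δ to stable)
t=12 Δ0: clk=0 a=1 b=1
  Δ1: clk:0→1
  Δ2: a:1→0
  Δ3: b:1→0
  (3Δ to stable)
t=13 Δ0: clk=1 a=0 b=0
  Δ1: clk:1→0
  (1Δ to stable)
t=14 Δ0: clk=0 a=0 b=0
  Δ1: clk:0→1
  Δ2: a:0→1
  Δ3: b:0→1
  (3Δ to stable)
t=15 Δ0: clk=1 a=1 b=1
  Δ1: clk:1→0
  (1Δ to stable)
t=16 Δ0: clk=0 a=1 b=1
  Δ1: clk:0→1
  Δ2: a:1→0
  Δ3: b:1→0
  (3Δ to stable)

1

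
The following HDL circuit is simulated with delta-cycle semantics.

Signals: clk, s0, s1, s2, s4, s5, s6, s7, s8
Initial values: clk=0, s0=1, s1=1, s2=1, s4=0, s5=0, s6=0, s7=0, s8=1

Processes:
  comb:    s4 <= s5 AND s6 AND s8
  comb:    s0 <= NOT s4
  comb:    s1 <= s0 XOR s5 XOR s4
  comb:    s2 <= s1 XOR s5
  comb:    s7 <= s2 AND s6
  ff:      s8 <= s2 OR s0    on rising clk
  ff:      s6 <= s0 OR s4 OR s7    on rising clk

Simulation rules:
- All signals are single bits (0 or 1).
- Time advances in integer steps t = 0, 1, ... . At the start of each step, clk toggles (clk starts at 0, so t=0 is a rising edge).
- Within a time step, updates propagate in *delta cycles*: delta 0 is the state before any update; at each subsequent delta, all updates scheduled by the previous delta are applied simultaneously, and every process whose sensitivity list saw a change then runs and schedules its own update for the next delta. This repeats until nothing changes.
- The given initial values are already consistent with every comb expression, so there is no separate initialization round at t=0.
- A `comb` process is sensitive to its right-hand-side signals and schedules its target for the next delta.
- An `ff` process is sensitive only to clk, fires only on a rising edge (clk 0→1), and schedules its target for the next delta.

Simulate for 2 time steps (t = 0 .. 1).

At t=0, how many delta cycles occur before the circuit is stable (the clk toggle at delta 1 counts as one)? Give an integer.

3

[bits: s2,s7,s0,s6,s1,s5,s4,clk,s8]
t=0: Δ0=101010001 Δ1=101010011 Δ2=101110011 Δ3=111110011 | 3Δ
t=1: Δ0=111110011 Δ1=111110001 | 1Δ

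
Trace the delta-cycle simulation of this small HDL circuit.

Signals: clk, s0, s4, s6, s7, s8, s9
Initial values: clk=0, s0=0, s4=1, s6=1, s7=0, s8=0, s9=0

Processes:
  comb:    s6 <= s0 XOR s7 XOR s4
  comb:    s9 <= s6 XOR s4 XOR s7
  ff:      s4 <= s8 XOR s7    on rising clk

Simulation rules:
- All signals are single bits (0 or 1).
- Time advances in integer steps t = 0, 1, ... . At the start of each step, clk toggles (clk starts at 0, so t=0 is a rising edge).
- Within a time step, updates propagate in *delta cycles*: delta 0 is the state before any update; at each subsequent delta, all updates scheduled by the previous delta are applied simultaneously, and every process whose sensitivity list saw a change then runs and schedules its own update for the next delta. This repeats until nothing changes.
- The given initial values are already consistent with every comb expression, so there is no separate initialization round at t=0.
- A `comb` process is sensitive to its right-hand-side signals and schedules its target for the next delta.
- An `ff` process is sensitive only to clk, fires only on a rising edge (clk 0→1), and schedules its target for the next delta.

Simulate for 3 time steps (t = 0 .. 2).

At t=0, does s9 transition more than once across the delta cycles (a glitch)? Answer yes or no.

yes

[bits: clk,s4,s7,s0,s9,s8,s6]
t=0: Δ0=0100001 Δ1=1100001 Δ2=1000001 Δ3=1000100 Δ4=1000000 | 4Δ
t=1: Δ0=1000000 Δ1=0000000 | 1Δ
t=2: Δ0=0000000 Δ1=1000000 | 1Δ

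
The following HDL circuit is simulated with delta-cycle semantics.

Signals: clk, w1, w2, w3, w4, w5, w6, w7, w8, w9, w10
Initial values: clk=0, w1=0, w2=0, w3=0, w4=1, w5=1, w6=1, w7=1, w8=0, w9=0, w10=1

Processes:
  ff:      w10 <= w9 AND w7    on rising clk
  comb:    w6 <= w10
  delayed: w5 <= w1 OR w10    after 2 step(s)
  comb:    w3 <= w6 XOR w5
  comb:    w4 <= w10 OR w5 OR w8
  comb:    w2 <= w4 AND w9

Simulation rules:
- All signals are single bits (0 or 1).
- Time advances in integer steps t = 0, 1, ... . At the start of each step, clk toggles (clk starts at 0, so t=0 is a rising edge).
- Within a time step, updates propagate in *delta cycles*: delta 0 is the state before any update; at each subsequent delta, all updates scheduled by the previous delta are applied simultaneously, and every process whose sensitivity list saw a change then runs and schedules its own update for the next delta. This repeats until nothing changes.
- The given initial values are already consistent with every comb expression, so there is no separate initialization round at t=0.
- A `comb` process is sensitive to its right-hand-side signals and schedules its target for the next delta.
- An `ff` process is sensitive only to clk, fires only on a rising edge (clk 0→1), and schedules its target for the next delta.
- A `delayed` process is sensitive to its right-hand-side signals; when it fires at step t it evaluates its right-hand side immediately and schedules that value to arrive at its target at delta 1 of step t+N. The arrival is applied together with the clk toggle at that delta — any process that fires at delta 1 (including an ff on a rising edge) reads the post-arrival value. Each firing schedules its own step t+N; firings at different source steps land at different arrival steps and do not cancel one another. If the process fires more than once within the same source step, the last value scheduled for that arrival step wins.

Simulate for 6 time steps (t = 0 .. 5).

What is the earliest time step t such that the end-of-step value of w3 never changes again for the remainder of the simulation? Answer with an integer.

t0.Δ0 w6=1 w9=0 w1=0 w5=1 clk=0 w7=1 w10=1 w4=1 w2=0 w8=0 w3=0
t0.Δ1 w6=1 w9=0 w1=0 w5=1 clk=1 w7=1 w10=1 w4=1 w2=0 w8=0 w3=0
t0.Δ2 w6=1 w9=0 w1=0 w5=1 clk=1 w7=1 w10=0 w4=1 w2=0 w8=0 w3=0
t0.Δ3 w6=0 w9=0 w1=0 w5=1 clk=1 w7=1 w10=0 w4=1 w2=0 w8=0 w3=0
t0.Δ4 w6=0 w9=0 w1=0 w5=1 clk=1 w7=1 w10=0 w4=1 w2=0 w8=0 w3=1
t1.Δ0 w6=0 w9=0 w1=0 w5=1 clk=1 w7=1 w10=0 w4=1 w2=0 w8=0 w3=1
t1.Δ1 w6=0 w9=0 w1=0 w5=1 clk=0 w7=1 w10=0 w4=1 w2=0 w8=0 w3=1
t2.Δ0 w6=0 w9=0 w1=0 w5=1 clk=0 w7=1 w10=0 w4=1 w2=0 w8=0 w3=1
t2.Δ1 w6=0 w9=0 w1=0 w5=0 clk=1 w7=1 w10=0 w4=1 w2=0 w8=0 w3=1
t2.Δ2 w6=0 w9=0 w1=0 w5=0 clk=1 w7=1 w10=0 w4=0 w2=0 w8=0 w3=0
t3.Δ0 w6=0 w9=0 w1=0 w5=0 clk=1 w7=1 w10=0 w4=0 w2=0 w8=0 w3=0
t3.Δ1 w6=0 w9=0 w1=0 w5=0 clk=0 w7=1 w10=0 w4=0 w2=0 w8=0 w3=0
t4.Δ0 w6=0 w9=0 w1=0 w5=0 clk=0 w7=1 w10=0 w4=0 w2=0 w8=0 w3=0
t4.Δ1 w6=0 w9=0 w1=0 w5=0 clk=1 w7=1 w10=0 w4=0 w2=0 w8=0 w3=0
t5.Δ0 w6=0 w9=0 w1=0 w5=0 clk=1 w7=1 w10=0 w4=0 w2=0 w8=0 w3=0
t5.Δ1 w6=0 w9=0 w1=0 w5=0 clk=0 w7=1 w10=0 w4=0 w2=0 w8=0 w3=0

2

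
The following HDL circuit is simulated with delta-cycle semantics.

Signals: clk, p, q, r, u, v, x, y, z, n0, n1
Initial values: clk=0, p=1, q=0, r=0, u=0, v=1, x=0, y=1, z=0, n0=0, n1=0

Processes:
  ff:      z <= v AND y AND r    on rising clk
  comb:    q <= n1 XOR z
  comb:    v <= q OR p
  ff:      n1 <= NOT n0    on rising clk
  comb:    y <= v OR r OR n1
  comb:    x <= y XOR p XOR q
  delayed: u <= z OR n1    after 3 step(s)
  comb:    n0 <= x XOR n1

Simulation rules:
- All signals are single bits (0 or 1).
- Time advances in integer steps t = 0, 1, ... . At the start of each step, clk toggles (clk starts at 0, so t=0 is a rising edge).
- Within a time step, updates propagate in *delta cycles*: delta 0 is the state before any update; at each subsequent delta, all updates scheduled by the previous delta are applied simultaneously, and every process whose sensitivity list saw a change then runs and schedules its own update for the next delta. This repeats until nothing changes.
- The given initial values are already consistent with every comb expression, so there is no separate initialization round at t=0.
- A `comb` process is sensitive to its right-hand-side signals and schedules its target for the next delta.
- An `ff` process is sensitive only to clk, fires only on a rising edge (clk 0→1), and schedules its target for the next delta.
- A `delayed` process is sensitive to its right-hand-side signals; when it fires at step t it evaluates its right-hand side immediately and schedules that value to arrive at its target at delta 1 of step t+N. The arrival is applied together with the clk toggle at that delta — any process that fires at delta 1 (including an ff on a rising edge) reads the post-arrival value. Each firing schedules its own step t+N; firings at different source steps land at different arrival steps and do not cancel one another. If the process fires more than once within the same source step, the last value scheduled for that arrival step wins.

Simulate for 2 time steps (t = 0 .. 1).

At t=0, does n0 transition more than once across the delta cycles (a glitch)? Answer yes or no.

yes

[bits: y,z,n1,u,r,x,clk,n0,p,q,v]
t=0: Δ0=10000000101 Δ1=10000010101 Δ2=10100010101 Δ3=10100011111 Δ4=10100111111 Δ5=10100110111 | 5Δ
t=1: Δ0=10100110111 Δ1=10100100111 | 1Δ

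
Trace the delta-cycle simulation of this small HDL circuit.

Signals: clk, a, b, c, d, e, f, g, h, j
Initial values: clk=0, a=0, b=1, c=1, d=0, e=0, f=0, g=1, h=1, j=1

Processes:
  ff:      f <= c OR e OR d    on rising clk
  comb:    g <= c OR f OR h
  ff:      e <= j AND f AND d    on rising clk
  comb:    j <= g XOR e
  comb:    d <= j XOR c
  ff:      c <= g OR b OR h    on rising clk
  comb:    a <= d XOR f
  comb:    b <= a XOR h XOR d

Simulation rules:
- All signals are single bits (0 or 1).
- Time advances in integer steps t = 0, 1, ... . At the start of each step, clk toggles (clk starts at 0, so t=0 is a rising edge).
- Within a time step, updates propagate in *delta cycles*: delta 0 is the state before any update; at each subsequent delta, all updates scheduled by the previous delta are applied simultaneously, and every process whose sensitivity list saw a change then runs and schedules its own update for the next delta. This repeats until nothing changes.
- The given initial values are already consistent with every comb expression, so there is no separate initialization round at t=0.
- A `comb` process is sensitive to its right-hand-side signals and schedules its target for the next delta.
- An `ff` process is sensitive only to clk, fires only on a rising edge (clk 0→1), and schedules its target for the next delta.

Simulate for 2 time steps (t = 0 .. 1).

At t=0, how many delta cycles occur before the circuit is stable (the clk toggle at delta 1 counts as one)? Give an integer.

t=0 Δ0: c=1 clk=0 f=0 d=0 h=1 a=0 g=1 e=0 b=1 j=1
  Δ1: clk:0→1
  Δ2: f:0→1
  Δ3: a:0→1
  Δ4: b:1→0
  (4Δ to stable)
t=1 Δ0: c=1 clk=1 f=1 d=0 h=1 a=1 g=1 e=0 b=0 j=1
  Δ1: clk:1→0
  (1Δ to stable)

4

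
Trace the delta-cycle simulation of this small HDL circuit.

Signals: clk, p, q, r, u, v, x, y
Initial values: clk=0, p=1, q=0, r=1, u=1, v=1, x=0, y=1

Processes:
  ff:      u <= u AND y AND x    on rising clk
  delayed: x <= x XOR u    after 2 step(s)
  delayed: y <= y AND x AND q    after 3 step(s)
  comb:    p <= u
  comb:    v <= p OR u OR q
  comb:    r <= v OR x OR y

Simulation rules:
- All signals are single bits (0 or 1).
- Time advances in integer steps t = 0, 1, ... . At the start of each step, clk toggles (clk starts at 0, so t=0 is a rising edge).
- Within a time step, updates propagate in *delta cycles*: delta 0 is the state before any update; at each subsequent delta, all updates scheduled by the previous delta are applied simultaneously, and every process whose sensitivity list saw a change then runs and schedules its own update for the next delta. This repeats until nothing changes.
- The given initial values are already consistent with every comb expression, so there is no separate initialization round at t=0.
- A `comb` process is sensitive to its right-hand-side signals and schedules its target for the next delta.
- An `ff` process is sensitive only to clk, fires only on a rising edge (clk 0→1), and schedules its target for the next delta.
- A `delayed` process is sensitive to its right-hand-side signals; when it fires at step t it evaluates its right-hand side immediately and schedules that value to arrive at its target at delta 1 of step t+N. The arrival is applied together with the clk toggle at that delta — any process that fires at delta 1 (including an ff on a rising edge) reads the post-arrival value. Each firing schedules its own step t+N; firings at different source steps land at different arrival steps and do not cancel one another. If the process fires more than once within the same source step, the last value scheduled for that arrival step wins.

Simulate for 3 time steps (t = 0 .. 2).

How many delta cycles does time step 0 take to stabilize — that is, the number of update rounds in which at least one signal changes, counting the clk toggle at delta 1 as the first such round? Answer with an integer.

4

[bits: y,u,clk,r,p,q,v,x]
t=0: Δ0=11011010 Δ1=11111010 Δ2=10111010 Δ3=10110010 Δ4=10110000 | 4Δ
t=1: Δ0=10110000 Δ1=10010000 | 1Δ
t=2: Δ0=10010000 Δ1=10110000 | 1Δ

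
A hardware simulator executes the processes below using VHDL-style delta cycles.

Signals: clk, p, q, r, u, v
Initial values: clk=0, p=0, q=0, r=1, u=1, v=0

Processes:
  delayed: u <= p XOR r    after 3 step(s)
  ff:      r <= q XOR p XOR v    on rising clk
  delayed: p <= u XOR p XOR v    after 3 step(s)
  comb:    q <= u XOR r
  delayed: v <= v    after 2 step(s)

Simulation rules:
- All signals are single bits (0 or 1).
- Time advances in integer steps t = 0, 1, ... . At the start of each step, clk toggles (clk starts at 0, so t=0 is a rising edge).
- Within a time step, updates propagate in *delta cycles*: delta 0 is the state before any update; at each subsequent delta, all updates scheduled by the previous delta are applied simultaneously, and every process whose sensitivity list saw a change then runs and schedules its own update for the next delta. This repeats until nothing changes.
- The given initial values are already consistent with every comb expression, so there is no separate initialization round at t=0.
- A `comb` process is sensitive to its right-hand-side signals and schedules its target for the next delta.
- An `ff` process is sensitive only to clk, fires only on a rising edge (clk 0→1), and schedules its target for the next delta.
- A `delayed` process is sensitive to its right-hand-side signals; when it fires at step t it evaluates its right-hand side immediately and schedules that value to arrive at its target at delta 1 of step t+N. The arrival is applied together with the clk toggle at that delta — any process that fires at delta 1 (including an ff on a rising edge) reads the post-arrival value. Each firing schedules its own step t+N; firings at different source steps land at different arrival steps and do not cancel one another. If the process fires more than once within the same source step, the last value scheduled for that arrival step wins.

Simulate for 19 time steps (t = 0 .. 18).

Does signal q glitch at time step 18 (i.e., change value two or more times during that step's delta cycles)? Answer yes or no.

t0.Δ0 q=0 v=0 p=0 r=1 u=1 clk=0
t0.Δ1 q=0 v=0 p=0 r=1 u=1 clk=1
t0.Δ2 q=0 v=0 p=0 r=0 u=1 clk=1
t0.Δ3 q=1 v=0 p=0 r=0 u=1 clk=1
t1.Δ0 q=1 v=0 p=0 r=0 u=1 clk=1
t1.Δ1 q=1 v=0 p=0 r=0 u=1 clk=0
t2.Δ0 q=1 v=0 p=0 r=0 u=1 clk=0
t2.Δ1 q=1 v=0 p=0 r=0 u=1 clk=1
t2.Δ2 q=1 v=0 p=0 r=1 u=1 clk=1
t2.Δ3 q=0 v=0 p=0 r=1 u=1 clk=1
t3.Δ0 q=0 v=0 p=0 r=1 u=1 clk=1
t3.Δ1 q=0 v=0 p=0 r=1 u=0 clk=0
t3.Δ2 q=1 v=0 p=0 r=1 u=0 clk=0
t4.Δ0 q=1 v=0 p=0 r=1 u=0 clk=0
t4.Δ1 q=1 v=0 p=0 r=1 u=0 clk=1
t5.Δ0 q=1 v=0 p=0 r=1 u=0 clk=1
t5.Δ1 q=1 v=0 p=0 r=1 u=1 clk=0
t5.Δ2 q=0 v=0 p=0 r=1 u=1 clk=0
t6.Δ0 q=0 v=0 p=0 r=1 u=1 clk=0
t6.Δ1 q=0 v=0 p=0 r=1 u=1 clk=1
t6.Δ2 q=0 v=0 p=0 r=0 u=1 clk=1
t6.Δ3 q=1 v=0 p=0 r=0 u=1 clk=1
t7.Δ0 q=1 v=0 p=0 r=0 u=1 clk=1
t7.Δ1 q=1 v=0 p=0 r=0 u=1 clk=0
t8.Δ0 q=1 v=0 p=0 r=0 u=1 clk=0
t8.Δ1 q=1 v=0 p=1 r=0 u=1 clk=1
t9.Δ0 q=1 v=0 p=1 r=0 u=1 clk=1
t9.Δ1 q=1 v=0 p=1 r=0 u=0 clk=0
t9.Δ2 q=0 v=0 p=1 r=0 u=0 clk=0
t10.Δ0 q=0 v=0 p=1 r=0 u=0 clk=0
t10.Δ1 q=0 v=0 p=1 r=0 u=0 clk=1
t10.Δ2 q=0 v=0 p=1 r=1 u=0 clk=1
t10.Δ3 q=1 v=0 p=1 r=1 u=0 clk=1
t11.Δ0 q=1 v=0 p=1 r=1 u=0 clk=1
t11.Δ1 q=1 v=0 p=0 r=1 u=1 clk=0
t11.Δ2 q=0 v=0 p=0 r=1 u=1 clk=0
t12.Δ0 q=0 v=0 p=0 r=1 u=1 clk=0
t12.Δ1 q=0 v=0 p=1 r=1 u=1 clk=1
t13.Δ0 q=0 v=0 p=1 r=1 u=1 clk=1
t13.Δ1 q=0 v=0 p=1 r=1 u=0 clk=0
t13.Δ2 q=1 v=0 p=1 r=1 u=0 clk=0
t14.Δ0 q=1 v=0 p=1 r=1 u=0 clk=0
t14.Δ1 q=1 v=0 p=1 r=1 u=1 clk=1
t14.Δ2 q=0 v=0 p=1 r=0 u=1 clk=1
t14.Δ3 q=1 v=0 p=1 r=0 u=1 clk=1
t15.Δ0 q=1 v=0 p=1 r=0 u=1 clk=1
t15.Δ1 q=1 v=0 p=0 r=0 u=0 clk=0
t15.Δ2 q=0 v=0 p=0 r=0 u=0 clk=0
t16.Δ0 q=0 v=0 p=0 r=0 u=0 clk=0
t16.Δ1 q=0 v=0 p=1 r=0 u=0 clk=1
t16.Δ2 q=0 v=0 p=1 r=1 u=0 clk=1
t16.Δ3 q=1 v=0 p=1 r=1 u=0 clk=1
t17.Δ0 q=1 v=0 p=1 r=1 u=0 clk=1
t17.Δ1 q=1 v=0 p=0 r=1 u=1 clk=0
t17.Δ2 q=0 v=0 p=0 r=1 u=1 clk=0
t18.Δ0 q=0 v=0 p=0 r=1 u=1 clk=0
t18.Δ1 q=0 v=0 p=0 r=1 u=0 clk=1
t18.Δ2 q=1 v=0 p=0 r=0 u=0 clk=1
t18.Δ3 q=0 v=0 p=0 r=0 u=0 clk=1

yes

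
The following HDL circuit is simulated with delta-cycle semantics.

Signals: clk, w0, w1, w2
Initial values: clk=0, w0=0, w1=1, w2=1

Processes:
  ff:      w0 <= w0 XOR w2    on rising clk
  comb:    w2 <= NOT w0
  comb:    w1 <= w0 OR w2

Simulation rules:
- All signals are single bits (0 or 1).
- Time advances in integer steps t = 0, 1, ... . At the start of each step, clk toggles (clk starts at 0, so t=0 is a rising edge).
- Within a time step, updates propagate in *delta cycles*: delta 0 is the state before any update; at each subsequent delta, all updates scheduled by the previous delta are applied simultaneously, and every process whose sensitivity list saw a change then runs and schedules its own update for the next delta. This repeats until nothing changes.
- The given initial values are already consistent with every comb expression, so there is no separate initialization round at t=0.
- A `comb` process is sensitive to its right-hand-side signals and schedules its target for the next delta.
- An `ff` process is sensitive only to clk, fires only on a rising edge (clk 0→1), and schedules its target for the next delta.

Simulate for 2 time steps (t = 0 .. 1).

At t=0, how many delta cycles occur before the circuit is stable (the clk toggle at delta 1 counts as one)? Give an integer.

t=0 Δ0: w2=1 w1=1 clk=0 w0=0
  Δ1: clk:0→1
  Δ2: w0:0→1
  Δ3: w2:1→0
  (3Δ to stable)
t=1 Δ0: w2=0 w1=1 clk=1 w0=1
  Δ1: clk:1→0
  (1Δ to stable)

3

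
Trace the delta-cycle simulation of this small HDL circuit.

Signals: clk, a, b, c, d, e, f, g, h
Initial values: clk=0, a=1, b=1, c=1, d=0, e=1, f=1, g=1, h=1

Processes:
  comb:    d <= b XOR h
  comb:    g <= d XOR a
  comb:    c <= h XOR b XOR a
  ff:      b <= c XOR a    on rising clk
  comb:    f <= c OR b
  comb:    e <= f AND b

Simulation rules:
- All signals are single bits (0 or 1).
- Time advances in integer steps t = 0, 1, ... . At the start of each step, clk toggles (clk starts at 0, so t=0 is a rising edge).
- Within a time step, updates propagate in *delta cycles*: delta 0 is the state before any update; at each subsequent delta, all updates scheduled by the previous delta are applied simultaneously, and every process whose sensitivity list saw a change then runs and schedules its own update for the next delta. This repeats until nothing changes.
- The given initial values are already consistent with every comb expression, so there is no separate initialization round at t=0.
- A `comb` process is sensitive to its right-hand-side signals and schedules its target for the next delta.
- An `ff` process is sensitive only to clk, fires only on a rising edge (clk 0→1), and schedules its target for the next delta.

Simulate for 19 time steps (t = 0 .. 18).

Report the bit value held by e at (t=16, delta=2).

t=0 Δ0: f=1 d=0 g=1 a=1 h=1 clk=0 b=1 e=1 c=1
  Δ1: clk:0→1
  Δ2: b:1→0
  Δ3: d:0→1, e:1→0, c:1→0
  Δ4: f:1→0, g:1→0
  (4Δ to stable)
t=1 Δ0: f=0 d=1 g=0 a=1 h=1 clk=1 b=0 e=0 c=0
  Δ1: clk:1→0
  (1Δ to stable)
t=2 Δ0: f=0 d=1 g=0 a=1 h=1 clk=0 b=0 e=0 c=0
  Δ1: clk:0→1
  Δ2: b:0→1
  Δ3: f:0→1, d:1→0, c:0→1
  Δ4: g:0→1, e:0→1
  (4Δ to stable)
t=3 Δ0: f=1 d=0 g=1 a=1 h=1 clk=1 b=1 e=1 c=1
  Δ1: clk:1→0
  (1Δ to stable)
t=4 Δ0: f=1 d=0 g=1 a=1 h=1 clk=0 b=1 e=1 c=1
  Δ1: clk:0→1
  Δ2: b:1→0
  Δ3: d:0→1, e:1→0, c:1→0
  Δ4: f:1→0, g:1→0
  (4Δ to stable)
t=5 Δ0: f=0 d=1 g=0 a=1 h=1 clk=1 b=0 e=0 c=0
  Δ1: clk:1→0
  (1Δ to stable)
t=6 Δ0: f=0 d=1 g=0 a=1 h=1 clk=0 b=0 e=0 c=0
  Δ1: clk:0→1
  Δ2: b:0→1
  Δ3: f:0→1, d:1→0, c:0→1
  Δ4: g:0→1, e:0→1
  (4Δ to stable)
t=7 Δ0: f=1 d=0 g=1 a=1 h=1 clk=1 b=1 e=1 c=1
  Δ1: clk:1→0
  (1Δ to stable)
t=8 Δ0: f=1 d=0 g=1 a=1 h=1 clk=0 b=1 e=1 c=1
  Δ1: clk:0→1
  Δ2: b:1→0
  Δ3: d:0→1, e:1→0, c:1→0
  Δ4: f:1→0, g:1→0
  (4Δ to stable)
t=9 Δ0: f=0 d=1 g=0 a=1 h=1 clk=1 b=0 e=0 c=0
  Δ1: clk:1→0
  (1Δ to stable)
t=10 Δ0: f=0 d=1 g=0 a=1 h=1 clk=0 b=0 e=0 c=0
  Δ1: clk:0→1
  Δ2: b:0→1
  Δ3: f:0→1, d:1→0, c:0→1
  Δ4: g:0→1, e:0→1
  (4Δ to stable)
t=11 Δ0: f=1 d=0 g=1 a=1 h=1 clk=1 b=1 e=1 c=1
  Δ1: clk:1→0
  (1Δ to stable)
t=12 Δ0: f=1 d=0 g=1 a=1 h=1 clk=0 b=1 e=1 c=1
  Δ1: clk:0→1
  Δ2: b:1→0
  Δ3: d:0→1, e:1→0, c:1→0
  Δ4: f:1→0, g:1→0
  (4Δ to stable)
t=13 Δ0: f=0 d=1 g=0 a=1 h=1 clk=1 b=0 e=0 c=0
  Δ1: clk:1→0
  (1Δ to stable)
t=14 Δ0: f=0 d=1 g=0 a=1 h=1 clk=0 b=0 e=0 c=0
  Δ1: clk:0→1
  Δ2: b:0→1
  Δ3: f:0→1, d:1→0, c:0→1
  Δ4: g:0→1, e:0→1
  (4Δ to stable)
t=15 Δ0: f=1 d=0 g=1 a=1 h=1 clk=1 b=1 e=1 c=1
  Δ1: clk:1→0
  (1Δ to stable)
t=16 Δ0: f=1 d=0 g=1 a=1 h=1 clk=0 b=1 e=1 c=1
  Δ1: clk:0→1
  Δ2: b:1→0
  Δ3: d:0→1, e:1→0, c:1→0
  Δ4: f:1→0, g:1→0
  (4Δ to stable)
t=17 Δ0: f=0 d=1 g=0 a=1 h=1 clk=1 b=0 e=0 c=0
  Δ1: clk:1→0
  (1Δ to stable)
t=18 Δ0: f=0 d=1 g=0 a=1 h=1 clk=0 b=0 e=0 c=0
  Δ1: clk:0→1
  Δ2: b:0→1
  Δ3: f:0→1, d:1→0, c:0→1
  Δ4: g:0→1, e:0→1
  (4Δ to stable)

1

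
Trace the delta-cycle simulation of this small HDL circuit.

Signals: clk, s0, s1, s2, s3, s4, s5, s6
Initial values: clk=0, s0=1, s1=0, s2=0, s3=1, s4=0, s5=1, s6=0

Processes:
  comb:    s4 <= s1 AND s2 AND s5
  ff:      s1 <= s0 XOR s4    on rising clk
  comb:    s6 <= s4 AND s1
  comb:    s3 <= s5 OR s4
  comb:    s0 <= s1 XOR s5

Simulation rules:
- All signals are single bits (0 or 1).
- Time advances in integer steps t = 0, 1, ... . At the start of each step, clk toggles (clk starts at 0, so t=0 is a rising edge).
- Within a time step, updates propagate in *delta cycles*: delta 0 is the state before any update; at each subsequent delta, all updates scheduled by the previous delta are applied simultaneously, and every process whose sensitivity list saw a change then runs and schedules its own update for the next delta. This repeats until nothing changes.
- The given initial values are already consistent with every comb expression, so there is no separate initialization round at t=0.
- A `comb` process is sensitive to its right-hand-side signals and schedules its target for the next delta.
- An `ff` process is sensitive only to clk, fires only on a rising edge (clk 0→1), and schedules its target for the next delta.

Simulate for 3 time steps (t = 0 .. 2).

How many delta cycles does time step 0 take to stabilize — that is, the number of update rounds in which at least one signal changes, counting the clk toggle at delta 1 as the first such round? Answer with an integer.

3

t0.Δ0 s0=1 s4=0 clk=0 s2=0 s1=0 s5=1 s3=1 s6=0
t0.Δ1 s0=1 s4=0 clk=1 s2=0 s1=0 s5=1 s3=1 s6=0
t0.Δ2 s0=1 s4=0 clk=1 s2=0 s1=1 s5=1 s3=1 s6=0
t0.Δ3 s0=0 s4=0 clk=1 s2=0 s1=1 s5=1 s3=1 s6=0
t1.Δ0 s0=0 s4=0 clk=1 s2=0 s1=1 s5=1 s3=1 s6=0
t1.Δ1 s0=0 s4=0 clk=0 s2=0 s1=1 s5=1 s3=1 s6=0
t2.Δ0 s0=0 s4=0 clk=0 s2=0 s1=1 s5=1 s3=1 s6=0
t2.Δ1 s0=0 s4=0 clk=1 s2=0 s1=1 s5=1 s3=1 s6=0
t2.Δ2 s0=0 s4=0 clk=1 s2=0 s1=0 s5=1 s3=1 s6=0
t2.Δ3 s0=1 s4=0 clk=1 s2=0 s1=0 s5=1 s3=1 s6=0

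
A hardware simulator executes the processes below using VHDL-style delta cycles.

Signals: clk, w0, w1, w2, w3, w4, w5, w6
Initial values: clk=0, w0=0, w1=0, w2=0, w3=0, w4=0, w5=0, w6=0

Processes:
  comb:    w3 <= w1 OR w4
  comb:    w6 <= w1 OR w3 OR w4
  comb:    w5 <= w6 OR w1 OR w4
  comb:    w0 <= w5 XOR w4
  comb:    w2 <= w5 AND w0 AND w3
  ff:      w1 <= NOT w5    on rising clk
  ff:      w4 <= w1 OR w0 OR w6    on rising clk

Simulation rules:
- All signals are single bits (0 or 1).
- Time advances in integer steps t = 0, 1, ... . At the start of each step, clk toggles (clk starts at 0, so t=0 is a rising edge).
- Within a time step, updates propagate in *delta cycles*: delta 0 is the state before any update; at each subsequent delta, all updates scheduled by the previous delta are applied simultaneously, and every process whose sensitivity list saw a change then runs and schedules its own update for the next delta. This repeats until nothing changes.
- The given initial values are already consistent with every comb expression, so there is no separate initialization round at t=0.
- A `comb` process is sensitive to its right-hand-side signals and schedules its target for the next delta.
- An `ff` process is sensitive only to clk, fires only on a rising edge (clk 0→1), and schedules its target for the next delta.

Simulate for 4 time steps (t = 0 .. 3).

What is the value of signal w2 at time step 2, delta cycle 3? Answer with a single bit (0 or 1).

t=0 Δ0: w0=0 w6=0 w1=0 w3=0 w2=0 w5=0 w4=0 clk=0
  Δ1: clk:0→1
  Δ2: w1:0→1
  Δ3: w6:0→1, w3:0→1, w5:0→1
  Δ4: w0:0→1
  Δ5: w2:0→1
  (5Δ to stable)
t=1 Δ0: w0=1 w6=1 w1=1 w3=1 w2=1 w5=1 w4=0 clk=1
  Δ1: clk:1→0
  (1Δ to stable)
t=2 Δ0: w0=1 w6=1 w1=1 w3=1 w2=1 w5=1 w4=0 clk=0
  Δ1: clk:0→1
  Δ2: w1:1→0, w4:0→1
  Δ3: w0:1→0
  Δ4: w2:1→0
  (4Δ to stable)
t=3 Δ0: w0=0 w6=1 w1=0 w3=1 w2=0 w5=1 w4=1 clk=1
  Δ1: clk:1→0
  (1Δ to stable)

1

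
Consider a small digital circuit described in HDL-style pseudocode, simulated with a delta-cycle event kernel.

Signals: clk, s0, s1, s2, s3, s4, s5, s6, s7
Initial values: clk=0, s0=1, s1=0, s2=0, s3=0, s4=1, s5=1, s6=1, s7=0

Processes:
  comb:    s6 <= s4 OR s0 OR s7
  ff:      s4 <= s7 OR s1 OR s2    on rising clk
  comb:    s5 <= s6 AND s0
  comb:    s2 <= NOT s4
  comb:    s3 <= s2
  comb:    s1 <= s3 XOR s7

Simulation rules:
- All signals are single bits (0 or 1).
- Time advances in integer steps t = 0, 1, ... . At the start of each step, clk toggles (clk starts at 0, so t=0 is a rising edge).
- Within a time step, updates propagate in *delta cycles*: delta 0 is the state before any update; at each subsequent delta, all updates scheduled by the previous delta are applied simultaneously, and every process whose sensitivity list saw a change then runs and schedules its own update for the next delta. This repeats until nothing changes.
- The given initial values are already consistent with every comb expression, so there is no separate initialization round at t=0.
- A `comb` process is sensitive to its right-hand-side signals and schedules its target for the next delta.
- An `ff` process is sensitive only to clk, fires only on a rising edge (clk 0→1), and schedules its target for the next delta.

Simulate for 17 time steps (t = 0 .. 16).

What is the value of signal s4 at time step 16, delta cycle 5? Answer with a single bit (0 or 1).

t=0 Δ0: s7=0 s2=0 clk=0 s1=0 s4=1 s0=1 s5=1 s3=0 s6=1
  Δ1: clk:0→1
  Δ2: s4:1→0
  Δ3: s2:0→1
  Δ4: s3:0→1
  Δ5: s1:0→1
  (5Δ to stable)
t=1 Δ0: s7=0 s2=1 clk=1 s1=1 s4=0 s0=1 s5=1 s3=1 s6=1
  Δ1: clk:1→0
  (1Δ to stable)
t=2 Δ0: s7=0 s2=1 clk=0 s1=1 s4=0 s0=1 s5=1 s3=1 s6=1
  Δ1: clk:0→1
  Δ2: s4:0→1
  Δ3: s2:1→0
  Δ4: s3:1→0
  Δ5: s1:1→0
  (5Δ to stable)
t=3 Δ0: s7=0 s2=0 clk=1 s1=0 s4=1 s0=1 s5=1 s3=0 s6=1
  Δ1: clk:1→0
  (1Δ to stable)
t=4 Δ0: s7=0 s2=0 clk=0 s1=0 s4=1 s0=1 s5=1 s3=0 s6=1
  Δ1: clk:0→1
  Δ2: s4:1→0
  Δ3: s2:0→1
  Δ4: s3:0→1
  Δ5: s1:0→1
  (5Δ to stable)
t=5 Δ0: s7=0 s2=1 clk=1 s1=1 s4=0 s0=1 s5=1 s3=1 s6=1
  Δ1: clk:1→0
  (1Δ to stable)
t=6 Δ0: s7=0 s2=1 clk=0 s1=1 s4=0 s0=1 s5=1 s3=1 s6=1
  Δ1: clk:0→1
  Δ2: s4:0→1
  Δ3: s2:1→0
  Δ4: s3:1→0
  Δ5: s1:1→0
  (5Δ to stable)
t=7 Δ0: s7=0 s2=0 clk=1 s1=0 s4=1 s0=1 s5=1 s3=0 s6=1
  Δ1: clk:1→0
  (1Δ to stable)
t=8 Δ0: s7=0 s2=0 clk=0 s1=0 s4=1 s0=1 s5=1 s3=0 s6=1
  Δ1: clk:0→1
  Δ2: s4:1→0
  Δ3: s2:0→1
  Δ4: s3:0→1
  Δ5: s1:0→1
  (5Δ to stable)
t=9 Δ0: s7=0 s2=1 clk=1 s1=1 s4=0 s0=1 s5=1 s3=1 s6=1
  Δ1: clk:1→0
  (1Δ to stable)
t=10 Δ0: s7=0 s2=1 clk=0 s1=1 s4=0 s0=1 s5=1 s3=1 s6=1
  Δ1: clk:0→1
  Δ2: s4:0→1
  Δ3: s2:1→0
  Δ4: s3:1→0
  Δ5: s1:1→0
  (5Δ to stable)
t=11 Δ0: s7=0 s2=0 clk=1 s1=0 s4=1 s0=1 s5=1 s3=0 s6=1
  Δ1: clk:1→0
  (1Δ to stable)
t=12 Δ0: s7=0 s2=0 clk=0 s1=0 s4=1 s0=1 s5=1 s3=0 s6=1
  Δ1: clk:0→1
  Δ2: s4:1→0
  Δ3: s2:0→1
  Δ4: s3:0→1
  Δ5: s1:0→1
  (5Δ to stable)
t=13 Δ0: s7=0 s2=1 clk=1 s1=1 s4=0 s0=1 s5=1 s3=1 s6=1
  Δ1: clk:1→0
  (1Δ to stable)
t=14 Δ0: s7=0 s2=1 clk=0 s1=1 s4=0 s0=1 s5=1 s3=1 s6=1
  Δ1: clk:0→1
  Δ2: s4:0→1
  Δ3: s2:1→0
  Δ4: s3:1→0
  Δ5: s1:1→0
  (5Δ to stable)
t=15 Δ0: s7=0 s2=0 clk=1 s1=0 s4=1 s0=1 s5=1 s3=0 s6=1
  Δ1: clk:1→0
  (1Δ to stable)
t=16 Δ0: s7=0 s2=0 clk=0 s1=0 s4=1 s0=1 s5=1 s3=0 s6=1
  Δ1: clk:0→1
  Δ2: s4:1→0
  Δ3: s2:0→1
  Δ4: s3:0→1
  Δ5: s1:0→1
  (5Δ to stable)

0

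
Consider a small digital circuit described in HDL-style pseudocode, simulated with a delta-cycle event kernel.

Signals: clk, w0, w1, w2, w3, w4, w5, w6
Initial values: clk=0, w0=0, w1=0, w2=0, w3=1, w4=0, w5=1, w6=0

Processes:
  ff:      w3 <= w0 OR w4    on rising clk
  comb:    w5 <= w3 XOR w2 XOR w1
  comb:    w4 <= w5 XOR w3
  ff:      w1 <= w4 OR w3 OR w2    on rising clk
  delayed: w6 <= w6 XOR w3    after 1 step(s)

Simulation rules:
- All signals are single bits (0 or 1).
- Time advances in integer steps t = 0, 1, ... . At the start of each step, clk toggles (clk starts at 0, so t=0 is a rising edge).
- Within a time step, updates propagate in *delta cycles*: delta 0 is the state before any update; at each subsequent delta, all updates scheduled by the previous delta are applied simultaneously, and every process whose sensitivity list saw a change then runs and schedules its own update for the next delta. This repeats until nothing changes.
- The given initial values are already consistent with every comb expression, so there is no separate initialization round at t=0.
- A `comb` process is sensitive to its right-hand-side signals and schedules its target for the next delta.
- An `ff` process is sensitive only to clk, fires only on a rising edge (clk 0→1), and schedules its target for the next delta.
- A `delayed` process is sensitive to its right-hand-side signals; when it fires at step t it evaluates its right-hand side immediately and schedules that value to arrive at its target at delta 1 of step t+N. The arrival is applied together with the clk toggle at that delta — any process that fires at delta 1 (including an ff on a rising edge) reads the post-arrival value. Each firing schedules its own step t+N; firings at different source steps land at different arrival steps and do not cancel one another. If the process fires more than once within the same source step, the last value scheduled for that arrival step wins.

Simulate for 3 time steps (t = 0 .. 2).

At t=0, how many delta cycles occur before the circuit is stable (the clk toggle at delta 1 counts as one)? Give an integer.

3

t0.Δ0 w4=0 w2=0 w5=1 w3=1 w0=0 w1=0 clk=0 w6=0
t0.Δ1 w4=0 w2=0 w5=1 w3=1 w0=0 w1=0 clk=1 w6=0
t0.Δ2 w4=0 w2=0 w5=1 w3=0 w0=0 w1=1 clk=1 w6=0
t0.Δ3 w4=1 w2=0 w5=1 w3=0 w0=0 w1=1 clk=1 w6=0
t1.Δ0 w4=1 w2=0 w5=1 w3=0 w0=0 w1=1 clk=1 w6=0
t1.Δ1 w4=1 w2=0 w5=1 w3=0 w0=0 w1=1 clk=0 w6=0
t2.Δ0 w4=1 w2=0 w5=1 w3=0 w0=0 w1=1 clk=0 w6=0
t2.Δ1 w4=1 w2=0 w5=1 w3=0 w0=0 w1=1 clk=1 w6=0
t2.Δ2 w4=1 w2=0 w5=1 w3=1 w0=0 w1=1 clk=1 w6=0
t2.Δ3 w4=0 w2=0 w5=0 w3=1 w0=0 w1=1 clk=1 w6=0
t2.Δ4 w4=1 w2=0 w5=0 w3=1 w0=0 w1=1 clk=1 w6=0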